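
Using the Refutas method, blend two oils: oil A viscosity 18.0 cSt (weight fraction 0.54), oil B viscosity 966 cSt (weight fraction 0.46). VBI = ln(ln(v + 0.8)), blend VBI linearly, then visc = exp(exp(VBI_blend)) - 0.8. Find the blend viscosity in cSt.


Refutas method: VBN_i = 14.534*ln(ln(visc_i + 0.8)) + 10.975, blended linearly by mass fraction; since VBN is linear in VBI_i = ln(ln(visc_i + 0.8)) and the fractions sum to 1, blend VBI directly: visc = exp(exp(VBI_blend)) - 0.8
VBI_1 = ln(ln(18.0 + 0.8)) = 1.07632
VBI_2 = ln(ln(966 + 0.8)) = 1.92774
VBI_blend = 0.54 * 1.07632 + 0.46 * 1.92774 = 1.46797
visc_blend = exp(exp(1.46797)) - 0.8 = 75.94

75.94 cSt


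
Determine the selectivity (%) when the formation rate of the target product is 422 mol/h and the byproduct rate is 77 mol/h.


Selectivity = desired / (desired + undesired) * 100
Total products = 422 + 77 = 499 mol/h
S = 422 / 499 * 100
= 0.8457 * 100
= 84.57 %

84.57 %


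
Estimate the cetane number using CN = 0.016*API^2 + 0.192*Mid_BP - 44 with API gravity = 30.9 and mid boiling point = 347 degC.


CN = 0.016 * 30.9^2 + 0.192 * 347 - 44
CN = 15.27696 + 66.624 - 44 = 37.90096

37.90096


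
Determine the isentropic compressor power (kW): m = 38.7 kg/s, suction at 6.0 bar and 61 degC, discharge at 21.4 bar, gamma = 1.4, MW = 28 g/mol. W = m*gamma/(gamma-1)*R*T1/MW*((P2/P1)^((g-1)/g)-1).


Isentropic work: W = m*(gamma/(gamma-1))*(R*T1/MW)*((P2/P1)^((gamma-1)/gamma) - 1)
T1 = 61 + 273.15 = 334.15 K
Pressure ratio = 21.4 / 6.0 = 3.56667
Exponent = (1.4 - 1)/1.4 = 0.285714
(P2/P1)^exp - 1 = 3.56667^0.285714 - 1 = 0.438101
W = 38.7 * 1.4 / 0.4 * 8.314 * 334.15 / 28 * 0.438101 = 5888

5888 kW


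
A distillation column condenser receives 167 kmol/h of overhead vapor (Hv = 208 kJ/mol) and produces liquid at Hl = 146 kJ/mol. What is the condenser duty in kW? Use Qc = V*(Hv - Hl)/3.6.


Qc = 167 * (208 - 146) / 3.6 = 167 * 62 / 3.6 = 2876

2876 kW


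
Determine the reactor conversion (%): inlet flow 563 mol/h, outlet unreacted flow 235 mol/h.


X = (F_in - F_out) / F_in * 100
Moles reacted = 563 - 235 = 328
X = 328 / 563 * 100
= 0.5826 * 100
= 58.26 %

58.26 %


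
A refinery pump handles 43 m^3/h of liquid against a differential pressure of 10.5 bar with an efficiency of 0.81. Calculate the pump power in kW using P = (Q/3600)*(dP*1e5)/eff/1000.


Q = 43 / 3600 = 0.0119444 m^3/s
P = 0.0119444 * (10.5 * 1e5) / 0.81 / 1000 = 15.48

15.48 kW


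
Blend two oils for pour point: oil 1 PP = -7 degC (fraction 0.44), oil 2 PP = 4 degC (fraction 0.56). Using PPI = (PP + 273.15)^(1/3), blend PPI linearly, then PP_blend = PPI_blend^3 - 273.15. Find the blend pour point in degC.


PPI_1 = (-7 + 273.15)^(1/3) = 6.432436
PPI_2 = (4 + 273.15)^(1/3) = 6.51986
PPI_blend = 0.44 * 6.432436 + 0.56 * 6.51986 = 6.481393
PP_blend = 6.481393^3 - 273.15 = 272.2733 - 273.15 = -0.88

-0.88 degC


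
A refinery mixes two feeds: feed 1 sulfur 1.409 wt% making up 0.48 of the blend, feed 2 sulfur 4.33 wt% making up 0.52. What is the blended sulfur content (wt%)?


Linear sulfur blending: S_blend = x1*S1 + x2*S2
Contribution 1: 0.48 * 1.409 = 0.67632 wt%
Contribution 2: 0.52 * 4.33 = 2.2516 wt%
S_blend = 0.67632 + 2.2516 = 2.92792

2.92792 wt%


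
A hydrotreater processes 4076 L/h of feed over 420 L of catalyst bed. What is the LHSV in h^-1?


LHSV = volumetric feed rate / catalyst volume
= 4076 L/h / 420 L
= 9.705 h^-1

9.705 h^-1


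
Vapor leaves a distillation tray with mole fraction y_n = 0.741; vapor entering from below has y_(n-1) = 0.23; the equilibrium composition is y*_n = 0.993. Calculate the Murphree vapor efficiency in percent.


Murphree vapor efficiency: EMV = (y_n - y_(n-1)) / (y*_n - y_(n-1)) * 100
EMV = (0.741 - 0.23) / (0.993 - 0.23) * 100 = 0.511 / 0.763 * 100 = 66.97

66.97 %


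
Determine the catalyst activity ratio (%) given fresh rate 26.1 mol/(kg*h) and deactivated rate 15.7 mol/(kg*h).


Activity (%) = (rate_used / rate_fresh) * 100
rate_used = 15.7, rate_fresh = 26.1
= (15.7 / 26.1) * 100
= 0.6015 * 100 = 60.15

60.15 %


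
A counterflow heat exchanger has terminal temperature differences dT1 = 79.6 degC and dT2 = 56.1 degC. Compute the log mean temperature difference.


LMTD = (dT1 - dT2) / ln(dT1/dT2)
= (79.6 - 56.1) / ln(79.6 / 56.1) = 23.5 / 0.349878 = 67.17

67.17 degC


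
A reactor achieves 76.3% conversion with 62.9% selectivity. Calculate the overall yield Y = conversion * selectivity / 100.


Overall yield = conversion (%) * selectivity (%) / 100
Conversion = 76.3%, Selectivity = 62.9%
Y = 76.3 * 62.9 / 100
= 47.9927 %

47.9927 %


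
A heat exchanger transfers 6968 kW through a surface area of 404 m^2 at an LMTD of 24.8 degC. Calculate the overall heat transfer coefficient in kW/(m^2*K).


From Q = U*A*LMTD, U = Q / (A * LMTD)
U = 6968 / (404 * 24.8) = 6968 / 10019.2 = 0.6955

0.6955 kW/(m^2*K)


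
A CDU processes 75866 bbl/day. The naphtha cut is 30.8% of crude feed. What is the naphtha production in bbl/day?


Crude throughput = 75866 bbl/day
Fraction yield = 30.8%
yield = throughput * fraction / 100
yield = 75866 * 30.8 / 100 = 23366.728

23366.728 bbl/day


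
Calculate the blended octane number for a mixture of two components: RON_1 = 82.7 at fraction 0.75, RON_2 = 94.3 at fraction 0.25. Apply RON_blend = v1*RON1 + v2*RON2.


Linear blending: RON_blend = sum(vi * RONi)
Contribution 1: 0.75 * 82.7 = 62.025
Contribution 2: 0.25 * 94.3 = 23.575
RON_blend = 62.025 + 23.575 = 85.6

85.6


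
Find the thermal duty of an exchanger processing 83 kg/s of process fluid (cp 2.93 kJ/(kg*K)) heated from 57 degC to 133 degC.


Q = m_dot * cp * delta_T
delta_T = 133 - 57 = 76 K
Q = 83 * 2.93 * 76
= 243.19 * 76
= 18482.44 kW

18482.44 kW


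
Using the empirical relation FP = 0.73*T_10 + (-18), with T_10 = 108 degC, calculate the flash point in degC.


FP = 0.73 * 108 + (-18) = 60.84

60.84 degC


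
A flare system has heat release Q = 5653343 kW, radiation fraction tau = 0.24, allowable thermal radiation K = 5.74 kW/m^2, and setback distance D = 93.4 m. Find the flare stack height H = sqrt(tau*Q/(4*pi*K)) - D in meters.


tau*Q/(4*pi*K) = 0.24 * 5653343 / (4 * pi * 5.74) = 18810.3
sqrt(18810.3) = 137.151
H = 137.151 - 93.4 = 43.75

43.75 m


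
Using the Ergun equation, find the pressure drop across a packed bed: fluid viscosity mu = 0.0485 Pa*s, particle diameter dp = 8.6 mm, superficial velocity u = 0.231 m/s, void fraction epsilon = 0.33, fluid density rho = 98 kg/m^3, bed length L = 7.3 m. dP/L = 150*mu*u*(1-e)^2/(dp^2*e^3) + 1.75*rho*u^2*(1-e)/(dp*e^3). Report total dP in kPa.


dp = 8.6 mm = 0.0086 m
Viscous term = 150*0.0485*0.231*(1-0.33)^2 / (0.0086^2*0.33^3) = 283828
Inertial term = 1.75*98*0.231^2*(1-0.33) / (0.0086*0.33^3) = 19839.1
dP/L = 283828 + 19839.1 = 303667 Pa/m
dP = 303667 * 7.3 / 1000 = 2217 kPa

2217 kPa


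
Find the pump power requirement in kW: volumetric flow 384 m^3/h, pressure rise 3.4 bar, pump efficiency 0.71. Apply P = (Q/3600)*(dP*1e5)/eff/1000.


Q = 384 / 3600 = 0.106667 m^3/s
P = 0.106667 * (3.4 * 1e5) / 0.71 / 1000 = 51.08

51.08 kW


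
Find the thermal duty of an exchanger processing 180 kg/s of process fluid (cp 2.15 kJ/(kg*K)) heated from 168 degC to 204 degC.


Q = m_dot * cp * delta_T
delta_T = 204 - 168 = 36 K
Q = 180 * 2.15 * 36
= 387 * 36
= 13932 kW

13932 kW


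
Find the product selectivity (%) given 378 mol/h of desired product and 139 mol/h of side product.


Selectivity = desired / (desired + undesired) * 100
Total products = 378 + 139 = 517 mol/h
S = 378 / 517 * 100
= 0.7311 * 100
= 73.11 %

73.11 %


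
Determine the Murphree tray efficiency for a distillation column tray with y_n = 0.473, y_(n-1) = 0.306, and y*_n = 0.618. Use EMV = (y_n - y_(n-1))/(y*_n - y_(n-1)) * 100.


Murphree vapor efficiency: EMV = (y_n - y_(n-1)) / (y*_n - y_(n-1)) * 100
EMV = (0.473 - 0.306) / (0.618 - 0.306) * 100 = 0.167 / 0.312 * 100 = 53.53

53.53 %


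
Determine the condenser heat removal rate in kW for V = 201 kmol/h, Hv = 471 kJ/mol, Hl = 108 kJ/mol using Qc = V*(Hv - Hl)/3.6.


Qc = 201 * (471 - 108) / 3.6 = 201 * 363 / 3.6 = 20270

20270 kW


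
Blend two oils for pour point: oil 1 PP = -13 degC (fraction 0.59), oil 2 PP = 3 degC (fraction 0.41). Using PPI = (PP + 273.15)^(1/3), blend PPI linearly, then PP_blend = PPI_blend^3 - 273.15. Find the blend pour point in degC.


PPI_1 = (-13 + 273.15)^(1/3) = 6.383731
PPI_2 = (3 + 273.15)^(1/3) = 6.512009
PPI_blend = 0.59 * 6.383731 + 0.41 * 6.512009 = 6.436325
PP_blend = 6.436325^3 - 273.15 = 266.633 - 273.15 = -6.52

-6.52 degC


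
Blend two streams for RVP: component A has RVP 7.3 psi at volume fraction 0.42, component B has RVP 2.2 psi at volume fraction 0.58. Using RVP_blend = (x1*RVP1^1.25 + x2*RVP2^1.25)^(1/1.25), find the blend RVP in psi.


Chevron index: RVP_blend = (sum xi*RVPi^1.25)^(1/1.25)
RVP^1.25 terms: 0.42 * 7.3^1.25 + 0.58 * 2.2^1.25 = 6.5937
RVP_blend = 6.5937^(1/1.25) = 4.522

4.522 psi


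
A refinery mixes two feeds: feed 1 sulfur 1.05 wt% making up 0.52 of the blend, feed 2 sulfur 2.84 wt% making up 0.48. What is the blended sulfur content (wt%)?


Linear sulfur blending: S_blend = x1*S1 + x2*S2
Contribution 1: 0.52 * 1.05 = 0.546 wt%
Contribution 2: 0.48 * 2.84 = 1.3632 wt%
S_blend = 0.546 + 1.3632 = 1.9092

1.9092 wt%


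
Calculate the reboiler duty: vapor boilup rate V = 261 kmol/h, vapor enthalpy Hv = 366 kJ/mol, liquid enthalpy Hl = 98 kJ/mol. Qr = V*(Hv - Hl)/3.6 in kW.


Qr = 261 * (366 - 98) / 3.6 = 261 * 268 / 3.6 = 19430

19430 kW


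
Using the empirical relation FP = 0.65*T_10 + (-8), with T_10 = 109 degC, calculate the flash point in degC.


FP = 0.65 * 109 + (-8) = 62.85

62.85 degC


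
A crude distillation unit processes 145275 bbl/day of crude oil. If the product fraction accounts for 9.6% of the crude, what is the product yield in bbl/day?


Crude throughput = 145275 bbl/day
Fraction yield = 9.6%
yield = throughput * fraction / 100
yield = 145275 * 9.6 / 100 = 13946.4

13946.4 bbl/day


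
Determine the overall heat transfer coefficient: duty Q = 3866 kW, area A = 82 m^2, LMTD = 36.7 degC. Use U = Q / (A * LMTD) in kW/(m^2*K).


From Q = U*A*LMTD, U = Q / (A * LMTD)
U = 3866 / (82 * 36.7) = 3866 / 3009.4 = 1.285

1.285 kW/(m^2*K)


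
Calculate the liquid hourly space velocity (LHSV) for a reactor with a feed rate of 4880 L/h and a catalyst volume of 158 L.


LHSV = volumetric feed rate / catalyst volume
= 4880 L/h / 158 L
= 30.89 h^-1

30.89 h^-1


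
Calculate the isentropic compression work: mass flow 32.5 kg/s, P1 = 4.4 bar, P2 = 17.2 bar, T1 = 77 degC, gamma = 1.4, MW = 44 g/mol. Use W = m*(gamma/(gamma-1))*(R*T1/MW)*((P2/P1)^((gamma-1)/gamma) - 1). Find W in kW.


Isentropic work: W = m*(gamma/(gamma-1))*(R*T1/MW)*((P2/P1)^((gamma-1)/gamma) - 1)
T1 = 77 + 273.15 = 350.15 K
Pressure ratio = 17.2 / 4.4 = 3.90909
Exponent = (1.4 - 1)/1.4 = 0.285714
(P2/P1)^exp - 1 = 3.90909^0.285714 - 1 = 0.476265
W = 32.5 * 1.4 / 0.4 * 8.314 * 350.15 / 44 * 0.476265 = 3584

3584 kW


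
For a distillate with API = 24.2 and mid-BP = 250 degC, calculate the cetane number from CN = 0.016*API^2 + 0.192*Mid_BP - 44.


CN = 0.016 * 24.2^2 + 0.192 * 250 - 44
CN = 9.37024 + 48 - 44 = 13.37024

13.37024


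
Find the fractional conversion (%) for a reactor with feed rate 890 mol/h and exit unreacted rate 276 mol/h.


X = (F_in - F_out) / F_in * 100
Moles reacted = 890 - 276 = 614
X = 614 / 890 * 100
= 0.6899 * 100
= 68.99 %

68.99 %


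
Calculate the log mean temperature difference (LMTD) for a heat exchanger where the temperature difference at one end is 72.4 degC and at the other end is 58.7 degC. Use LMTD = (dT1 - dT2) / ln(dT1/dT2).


LMTD = (dT1 - dT2) / ln(dT1/dT2)
= (72.4 - 58.7) / ln(72.4 / 58.7) = 13.7 / 0.209767 = 65.31

65.31 degC


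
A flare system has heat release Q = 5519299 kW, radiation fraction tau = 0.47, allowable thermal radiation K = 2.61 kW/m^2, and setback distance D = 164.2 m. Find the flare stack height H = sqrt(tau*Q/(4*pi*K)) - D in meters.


tau*Q/(4*pi*K) = 0.47 * 5519299 / (4 * pi * 2.61) = 79091.8
sqrt(79091.8) = 281.233
H = 281.233 - 164.2 = 117.0

117.0 m


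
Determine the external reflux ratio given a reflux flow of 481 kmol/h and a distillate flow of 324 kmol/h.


Reflux ratio definition: R = L / D (liquid returned / distillate withdrawn)
L = 481 kmol/h, D = 324 kmol/h
R = 481 / 324 = 1.485

1.485


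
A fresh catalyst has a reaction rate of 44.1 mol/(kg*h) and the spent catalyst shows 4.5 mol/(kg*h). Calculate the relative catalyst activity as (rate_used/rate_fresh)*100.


Activity (%) = (rate_used / rate_fresh) * 100
rate_used = 4.5, rate_fresh = 44.1
= (4.5 / 44.1) * 100
= 0.1020 * 100 = 10.20

10.20 %


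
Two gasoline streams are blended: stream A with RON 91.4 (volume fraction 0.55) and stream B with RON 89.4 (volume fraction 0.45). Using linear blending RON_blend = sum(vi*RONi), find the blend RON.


Linear blending: RON_blend = sum(vi * RONi)
Contribution 1: 0.55 * 91.4 = 50.27
Contribution 2: 0.45 * 89.4 = 40.23
RON_blend = 50.27 + 40.23 = 90.5

90.5


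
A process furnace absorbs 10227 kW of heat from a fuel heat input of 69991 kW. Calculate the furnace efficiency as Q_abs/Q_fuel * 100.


Furnace efficiency = Q_absorbed / Q_fuel * 100
= 10227 / 69991 * 100 = 14.61

14.61 %


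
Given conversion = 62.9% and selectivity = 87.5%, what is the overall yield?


Overall yield = conversion (%) * selectivity (%) / 100
Conversion = 62.9%, Selectivity = 87.5%
Y = 62.9 * 87.5 / 100
= 55.0375 %

55.0375 %


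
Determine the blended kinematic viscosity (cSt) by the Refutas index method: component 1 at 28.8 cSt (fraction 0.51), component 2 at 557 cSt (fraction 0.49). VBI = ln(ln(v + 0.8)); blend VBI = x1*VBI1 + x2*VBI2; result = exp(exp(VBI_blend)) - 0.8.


Refutas method: VBN_i = 14.534*ln(ln(visc_i + 0.8)) + 10.975, blended linearly by mass fraction; since VBN is linear in VBI_i = ln(ln(visc_i + 0.8)) and the fractions sum to 1, blend VBI directly: visc = exp(exp(VBI_blend)) - 0.8
VBI_1 = ln(ln(28.8 + 0.8)) = 1.22017
VBI_2 = ln(ln(557 + 0.8)) = 1.84435
VBI_blend = 0.51 * 1.22017 + 0.49 * 1.84435 = 1.52602
visc_blend = exp(exp(1.52602)) - 0.8 = 98.67

98.67 cSt


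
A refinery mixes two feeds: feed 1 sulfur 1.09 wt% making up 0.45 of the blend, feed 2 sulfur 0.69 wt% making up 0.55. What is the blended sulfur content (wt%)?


Linear sulfur blending: S_blend = x1*S1 + x2*S2
Contribution 1: 0.45 * 1.09 = 0.4905 wt%
Contribution 2: 0.55 * 0.69 = 0.3795 wt%
S_blend = 0.4905 + 0.3795 = 0.87

0.87 wt%


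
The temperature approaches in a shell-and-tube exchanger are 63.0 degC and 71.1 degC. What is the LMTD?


LMTD = (dT1 - dT2) / ln(dT1/dT2)
= (63.0 - 71.1) / ln(63.0 / 71.1) = -8.1 / -0.120953 = 66.97

66.97 degC


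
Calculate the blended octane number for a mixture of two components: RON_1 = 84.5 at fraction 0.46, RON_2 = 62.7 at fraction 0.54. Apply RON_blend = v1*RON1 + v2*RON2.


Linear blending: RON_blend = sum(vi * RONi)
Contribution 1: 0.46 * 84.5 = 38.87
Contribution 2: 0.54 * 62.7 = 33.858
RON_blend = 38.87 + 33.858 = 72.728

72.728


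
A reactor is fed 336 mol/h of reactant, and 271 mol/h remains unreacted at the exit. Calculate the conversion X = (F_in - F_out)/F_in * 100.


X = (F_in - F_out) / F_in * 100
Moles reacted = 336 - 271 = 65
X = 65 / 336 * 100
= 0.1935 * 100
= 19.35 %

19.35 %


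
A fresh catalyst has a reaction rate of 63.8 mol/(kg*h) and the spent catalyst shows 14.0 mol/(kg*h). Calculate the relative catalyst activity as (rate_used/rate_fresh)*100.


Activity (%) = (rate_used / rate_fresh) * 100
rate_used = 14.0, rate_fresh = 63.8
= (14.0 / 63.8) * 100
= 0.2194 * 100 = 21.94

21.94 %


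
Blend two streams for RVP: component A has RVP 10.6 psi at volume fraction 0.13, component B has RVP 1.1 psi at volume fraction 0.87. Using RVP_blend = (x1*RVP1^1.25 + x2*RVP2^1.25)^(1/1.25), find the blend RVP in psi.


Chevron index: RVP_blend = (sum xi*RVPi^1.25)^(1/1.25)
RVP^1.25 terms: 0.13 * 10.6^1.25 + 0.87 * 1.1^1.25 = 3.4665
RVP_blend = 3.4665^(1/1.25) = 2.703

2.703 psi


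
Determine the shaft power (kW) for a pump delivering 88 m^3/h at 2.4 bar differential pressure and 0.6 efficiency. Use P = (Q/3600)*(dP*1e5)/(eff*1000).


Q = 88 / 3600 = 0.0244444 m^3/s
P = 0.0244444 * (2.4 * 1e5) / 0.6 / 1000 = 9.778

9.778 kW


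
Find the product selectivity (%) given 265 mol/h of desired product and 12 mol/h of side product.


Selectivity = desired / (desired + undesired) * 100
Total products = 265 + 12 = 277 mol/h
S = 265 / 277 * 100
= 0.9567 * 100
= 95.67 %

95.67 %


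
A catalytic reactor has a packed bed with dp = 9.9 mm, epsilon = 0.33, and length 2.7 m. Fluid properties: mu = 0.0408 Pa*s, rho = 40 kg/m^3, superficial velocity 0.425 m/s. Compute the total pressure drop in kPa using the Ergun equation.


dp = 9.9 mm = 0.0099 m
Viscous term = 150*0.0408*0.425*(1-0.33)^2 / (0.0099^2*0.33^3) = 331496
Inertial term = 1.75*40*0.425^2*(1-0.33) / (0.0099*0.33^3) = 23810.8
dP/L = 331496 + 23810.8 = 355307 Pa/m
dP = 355307 * 2.7 / 1000 = 959.3 kPa

959.3 kPa


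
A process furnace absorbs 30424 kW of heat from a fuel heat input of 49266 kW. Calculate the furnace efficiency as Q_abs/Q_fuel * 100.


Furnace efficiency = Q_absorbed / Q_fuel * 100
= 30424 / 49266 * 100 = 61.75

61.75 %


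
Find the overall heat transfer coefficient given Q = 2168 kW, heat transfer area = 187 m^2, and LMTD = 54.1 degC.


From Q = U*A*LMTD, U = Q / (A * LMTD)
U = 2168 / (187 * 54.1) = 2168 / 10116.7 = 0.2143

0.2143 kW/(m^2*K)


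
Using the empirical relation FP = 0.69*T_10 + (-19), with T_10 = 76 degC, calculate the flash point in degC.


FP = 0.69 * 76 + (-19) = 33.44

33.44 degC


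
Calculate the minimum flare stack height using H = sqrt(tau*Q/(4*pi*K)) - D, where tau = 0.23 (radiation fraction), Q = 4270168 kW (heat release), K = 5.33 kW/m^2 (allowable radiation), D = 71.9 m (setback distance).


tau*Q/(4*pi*K) = 0.23 * 4270168 / (4 * pi * 5.33) = 14663.4
sqrt(14663.4) = 121.093
H = 121.093 - 71.9 = 49.19

49.19 m


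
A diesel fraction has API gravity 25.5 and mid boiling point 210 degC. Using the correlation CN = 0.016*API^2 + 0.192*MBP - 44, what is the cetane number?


CN = 0.016 * 25.5^2 + 0.192 * 210 - 44
CN = 10.404 + 40.32 - 44 = 6.724

6.724


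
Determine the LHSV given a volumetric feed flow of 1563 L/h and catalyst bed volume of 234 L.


LHSV = volumetric feed rate / catalyst volume
= 1563 L/h / 234 L
= 6.679 h^-1

6.679 h^-1


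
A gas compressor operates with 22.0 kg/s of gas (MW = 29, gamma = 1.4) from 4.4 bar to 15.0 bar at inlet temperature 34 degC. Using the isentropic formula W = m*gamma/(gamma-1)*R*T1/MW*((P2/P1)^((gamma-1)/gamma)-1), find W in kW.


Isentropic work: W = m*(gamma/(gamma-1))*(R*T1/MW)*((P2/P1)^((gamma-1)/gamma) - 1)
T1 = 34 + 273.15 = 307.15 K
Pressure ratio = 15.0 / 4.4 = 3.40909
Exponent = (1.4 - 1)/1.4 = 0.285714
(P2/P1)^exp - 1 = 3.40909^0.285714 - 1 = 0.419653
W = 22.0 * 1.4 / 0.4 * 8.314 * 307.15 / 29 * 0.419653 = 2845

2845 kW


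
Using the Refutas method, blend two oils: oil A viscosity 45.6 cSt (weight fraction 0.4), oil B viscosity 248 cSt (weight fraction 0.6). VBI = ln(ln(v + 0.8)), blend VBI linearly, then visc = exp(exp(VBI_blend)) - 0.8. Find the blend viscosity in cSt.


Refutas method: VBN_i = 14.534*ln(ln(visc_i + 0.8)) + 10.975, blended linearly by mass fraction; since VBN is linear in VBI_i = ln(ln(visc_i + 0.8)) and the fractions sum to 1, blend VBI directly: visc = exp(exp(VBI_blend)) - 0.8
VBI_1 = ln(ln(45.6 + 0.8)) = 1.34477
VBI_2 = ln(ln(248 + 0.8)) = 1.70777
VBI_blend = 0.4 * 1.34477 + 0.6 * 1.70777 = 1.56257
visc_blend = exp(exp(1.56257)) - 0.8 = 117.2

117.2 cSt


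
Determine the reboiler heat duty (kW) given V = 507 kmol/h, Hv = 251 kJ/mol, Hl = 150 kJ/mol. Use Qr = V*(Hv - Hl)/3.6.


Qr = 507 * (251 - 150) / 3.6 = 507 * 101 / 3.6 = 14220

14220 kW


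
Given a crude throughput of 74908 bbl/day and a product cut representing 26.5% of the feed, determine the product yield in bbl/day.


Crude throughput = 74908 bbl/day
Fraction yield = 26.5%
yield = throughput * fraction / 100
yield = 74908 * 26.5 / 100 = 19850.62

19850.62 bbl/day


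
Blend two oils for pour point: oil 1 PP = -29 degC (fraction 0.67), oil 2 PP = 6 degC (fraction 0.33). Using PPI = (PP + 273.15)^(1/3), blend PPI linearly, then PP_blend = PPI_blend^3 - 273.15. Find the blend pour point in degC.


PPI_1 = (-29 + 273.15)^(1/3) = 6.25008
PPI_2 = (6 + 273.15)^(1/3) = 6.535506
PPI_blend = 0.67 * 6.25008 + 0.33 * 6.535506 = 6.344271
PP_blend = 6.344271^3 - 273.15 = 255.3555 - 273.15 = -17.79

-17.79 degC


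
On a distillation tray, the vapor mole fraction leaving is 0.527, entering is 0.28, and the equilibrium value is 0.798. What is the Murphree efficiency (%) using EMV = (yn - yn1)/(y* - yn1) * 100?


Murphree vapor efficiency: EMV = (y_n - y_(n-1)) / (y*_n - y_(n-1)) * 100
EMV = (0.527 - 0.28) / (0.798 - 0.28) * 100 = 0.247 / 0.518 * 100 = 47.68

47.68 %


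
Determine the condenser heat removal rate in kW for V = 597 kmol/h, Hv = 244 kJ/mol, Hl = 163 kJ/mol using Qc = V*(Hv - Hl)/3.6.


Qc = 597 * (244 - 163) / 3.6 = 597 * 81 / 3.6 = 13430

13430 kW


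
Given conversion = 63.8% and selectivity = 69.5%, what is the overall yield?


Overall yield = conversion (%) * selectivity (%) / 100
Conversion = 63.8%, Selectivity = 69.5%
Y = 63.8 * 69.5 / 100
= 44.341 %

44.341 %


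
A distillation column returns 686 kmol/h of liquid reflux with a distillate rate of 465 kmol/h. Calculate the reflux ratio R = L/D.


Reflux ratio definition: R = L / D (liquid returned / distillate withdrawn)
L = 686 kmol/h, D = 465 kmol/h
R = 686 / 465 = 1.475

1.475


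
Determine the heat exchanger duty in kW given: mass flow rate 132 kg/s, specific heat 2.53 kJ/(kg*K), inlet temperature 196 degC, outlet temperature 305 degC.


Q = m_dot * cp * delta_T
delta_T = 305 - 196 = 109 K
Q = 132 * 2.53 * 109
= 333.96 * 109
= 36401.64 kW

36401.64 kW


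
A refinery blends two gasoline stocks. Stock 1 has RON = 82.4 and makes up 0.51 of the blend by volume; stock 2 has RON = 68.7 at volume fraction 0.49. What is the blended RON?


Linear blending: RON_blend = sum(vi * RONi)
Contribution 1: 0.51 * 82.4 = 42.024
Contribution 2: 0.49 * 68.7 = 33.663
RON_blend = 42.024 + 33.663 = 75.687

75.687


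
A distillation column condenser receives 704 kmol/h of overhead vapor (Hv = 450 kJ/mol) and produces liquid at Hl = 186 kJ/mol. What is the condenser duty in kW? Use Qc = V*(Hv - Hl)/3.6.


Qc = 704 * (450 - 186) / 3.6 = 704 * 264 / 3.6 = 51630

51630 kW


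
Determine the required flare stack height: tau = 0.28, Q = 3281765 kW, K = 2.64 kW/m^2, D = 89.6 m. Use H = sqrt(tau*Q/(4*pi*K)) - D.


tau*Q/(4*pi*K) = 0.28 * 3281765 / (4 * pi * 2.64) = 27698.2
sqrt(27698.2) = 166.428
H = 166.428 - 89.6 = 76.83

76.83 m


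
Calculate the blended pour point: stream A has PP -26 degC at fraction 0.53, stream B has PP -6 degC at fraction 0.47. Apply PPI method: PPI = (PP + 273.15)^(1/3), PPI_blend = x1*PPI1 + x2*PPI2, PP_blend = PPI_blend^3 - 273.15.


PPI_1 = (-26 + 273.15)^(1/3) = 6.275575
PPI_2 = (-6 + 273.15)^(1/3) = 6.440482
PPI_blend = 0.53 * 6.275575 + 0.47 * 6.440482 = 6.353081
PP_blend = 6.353081^3 - 273.15 = 256.4208 - 273.15 = -16.73

-16.73 degC


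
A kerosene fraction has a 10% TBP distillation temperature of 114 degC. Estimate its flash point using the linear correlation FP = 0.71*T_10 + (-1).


FP = 0.71 * 114 + (-1) = 79.94

79.94 degC


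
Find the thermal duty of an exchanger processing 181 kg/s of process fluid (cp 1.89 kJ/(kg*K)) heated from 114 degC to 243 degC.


Q = m_dot * cp * delta_T
delta_T = 243 - 114 = 129 K
Q = 181 * 1.89 * 129
= 342.09 * 129
= 44129.61 kW

44129.61 kW


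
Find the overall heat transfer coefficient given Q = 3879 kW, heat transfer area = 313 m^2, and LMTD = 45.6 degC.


From Q = U*A*LMTD, U = Q / (A * LMTD)
U = 3879 / (313 * 45.6) = 3879 / 14272.8 = 0.2718

0.2718 kW/(m^2*K)


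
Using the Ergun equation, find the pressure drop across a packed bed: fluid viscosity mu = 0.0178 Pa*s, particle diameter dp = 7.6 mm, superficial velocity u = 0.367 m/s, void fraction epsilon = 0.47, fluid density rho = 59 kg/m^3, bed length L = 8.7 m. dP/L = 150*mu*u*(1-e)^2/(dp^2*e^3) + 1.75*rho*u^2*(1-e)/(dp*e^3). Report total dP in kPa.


dp = 7.6 mm = 0.0076 m
Viscous term = 150*0.0178*0.367*(1-0.47)^2 / (0.0076^2*0.47^3) = 45899.5
Inertial term = 1.75*59*0.367^2*(1-0.47) / (0.0076*0.47^3) = 9340.95
dP/L = 45899.5 + 9340.95 = 55240.4 Pa/m
dP = 55240.4 * 8.7 / 1000 = 480.6 kPa

480.6 kPa


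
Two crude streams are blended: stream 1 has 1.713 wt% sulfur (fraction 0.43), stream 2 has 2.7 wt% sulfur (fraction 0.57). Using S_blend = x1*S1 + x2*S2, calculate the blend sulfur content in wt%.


Linear sulfur blending: S_blend = x1*S1 + x2*S2
Contribution 1: 0.43 * 1.713 = 0.73659 wt%
Contribution 2: 0.57 * 2.7 = 1.539 wt%
S_blend = 0.73659 + 1.539 = 2.27559

2.27559 wt%


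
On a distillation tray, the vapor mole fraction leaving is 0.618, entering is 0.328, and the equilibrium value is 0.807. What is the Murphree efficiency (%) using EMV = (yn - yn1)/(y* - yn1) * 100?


Murphree vapor efficiency: EMV = (y_n - y_(n-1)) / (y*_n - y_(n-1)) * 100
EMV = (0.618 - 0.328) / (0.807 - 0.328) * 100 = 0.29 / 0.479 * 100 = 60.54

60.54 %


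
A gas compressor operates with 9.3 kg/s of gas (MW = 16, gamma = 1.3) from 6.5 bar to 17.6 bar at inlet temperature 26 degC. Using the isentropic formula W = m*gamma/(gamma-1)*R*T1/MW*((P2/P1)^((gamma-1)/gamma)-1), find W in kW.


Isentropic work: W = m*(gamma/(gamma-1))*(R*T1/MW)*((P2/P1)^((gamma-1)/gamma) - 1)
T1 = 26 + 273.15 = 299.15 K
Pressure ratio = 17.6 / 6.5 = 2.70769
Exponent = (1.3 - 1)/1.3 = 0.230769
(P2/P1)^exp - 1 = 2.70769^0.230769 - 1 = 0.258434
W = 9.3 * 1.3 / 0.3 * 8.314 * 299.15 / 16 * 0.258434 = 1619

1619 kW


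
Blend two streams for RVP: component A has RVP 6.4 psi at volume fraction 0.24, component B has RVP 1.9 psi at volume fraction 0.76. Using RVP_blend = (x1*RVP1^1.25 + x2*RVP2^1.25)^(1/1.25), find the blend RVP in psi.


Chevron index: RVP_blend = (sum xi*RVPi^1.25)^(1/1.25)
RVP^1.25 terms: 0.24 * 6.4^1.25 + 0.76 * 1.9^1.25 = 4.13841
RVP_blend = 4.13841^(1/1.25) = 3.115

3.115 psi


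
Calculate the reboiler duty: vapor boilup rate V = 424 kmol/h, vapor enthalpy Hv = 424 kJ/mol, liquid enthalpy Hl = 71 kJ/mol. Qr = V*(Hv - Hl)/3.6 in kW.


Qr = 424 * (424 - 71) / 3.6 = 424 * 353 / 3.6 = 41580

41580 kW


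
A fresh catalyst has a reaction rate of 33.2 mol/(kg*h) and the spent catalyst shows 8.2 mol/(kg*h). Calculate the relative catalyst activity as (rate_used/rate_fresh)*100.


Activity (%) = (rate_used / rate_fresh) * 100
rate_used = 8.2, rate_fresh = 33.2
= (8.2 / 33.2) * 100
= 0.2470 * 100 = 24.70

24.70 %


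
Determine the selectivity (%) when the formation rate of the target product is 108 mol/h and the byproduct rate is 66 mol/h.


Selectivity = desired / (desired + undesired) * 100
Total products = 108 + 66 = 174 mol/h
S = 108 / 174 * 100
= 0.6207 * 100
= 62.07 %

62.07 %


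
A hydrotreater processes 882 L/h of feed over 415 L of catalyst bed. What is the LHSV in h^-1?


LHSV = volumetric feed rate / catalyst volume
= 882 L/h / 415 L
= 2.125 h^-1

2.125 h^-1


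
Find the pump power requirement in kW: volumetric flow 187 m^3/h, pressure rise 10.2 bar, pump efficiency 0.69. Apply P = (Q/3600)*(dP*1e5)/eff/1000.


Q = 187 / 3600 = 0.0519444 m^3/s
P = 0.0519444 * (10.2 * 1e5) / 0.69 / 1000 = 76.79

76.79 kW


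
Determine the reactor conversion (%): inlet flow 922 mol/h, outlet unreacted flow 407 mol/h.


X = (F_in - F_out) / F_in * 100
Moles reacted = 922 - 407 = 515
X = 515 / 922 * 100
= 0.5586 * 100
= 55.86 %

55.86 %


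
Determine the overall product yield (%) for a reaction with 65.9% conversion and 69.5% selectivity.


Overall yield = conversion (%) * selectivity (%) / 100
Conversion = 65.9%, Selectivity = 69.5%
Y = 65.9 * 69.5 / 100
= 45.8005 %

45.8005 %


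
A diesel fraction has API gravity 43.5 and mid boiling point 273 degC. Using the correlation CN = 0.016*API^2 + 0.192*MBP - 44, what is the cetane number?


CN = 0.016 * 43.5^2 + 0.192 * 273 - 44
CN = 30.276 + 52.416 - 44 = 38.692

38.692


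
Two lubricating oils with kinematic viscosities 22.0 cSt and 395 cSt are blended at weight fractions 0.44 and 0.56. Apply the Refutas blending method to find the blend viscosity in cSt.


Refutas method: VBN_i = 14.534*ln(ln(visc_i + 0.8)) + 10.975, blended linearly by mass fraction; since VBN is linear in VBI_i = ln(ln(visc_i + 0.8)) and the fractions sum to 1, blend VBI directly: visc = exp(exp(VBI_blend)) - 0.8
VBI_1 = ln(ln(22.0 + 0.8)) = 1.14
VBI_2 = ln(ln(395 + 0.8)) = 1.78857
VBI_blend = 0.44 * 1.14 + 0.56 * 1.78857 = 1.5032
visc_blend = exp(exp(1.5032)) - 0.8 = 88.86

88.86 cSt


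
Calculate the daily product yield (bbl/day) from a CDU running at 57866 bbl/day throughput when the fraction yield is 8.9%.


Crude throughput = 57866 bbl/day
Fraction yield = 8.9%
yield = throughput * fraction / 100
yield = 57866 * 8.9 / 100 = 5150.074

5150.074 bbl/day


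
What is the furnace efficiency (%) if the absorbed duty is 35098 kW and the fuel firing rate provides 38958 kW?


Furnace efficiency = Q_absorbed / Q_fuel * 100
= 35098 / 38958 * 100 = 90.09

90.09 %


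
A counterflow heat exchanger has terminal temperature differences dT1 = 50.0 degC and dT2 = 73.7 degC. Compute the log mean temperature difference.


LMTD = (dT1 - dT2) / ln(dT1/dT2)
= (50.0 - 73.7) / ln(50.0 / 73.7) = -23.7 / -0.38798 = 61.09

61.09 degC


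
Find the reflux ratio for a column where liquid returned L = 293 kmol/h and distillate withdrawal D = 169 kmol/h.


Reflux ratio definition: R = L / D (liquid returned / distillate withdrawn)
L = 293 kmol/h, D = 169 kmol/h
R = 293 / 169 = 1.734

1.734


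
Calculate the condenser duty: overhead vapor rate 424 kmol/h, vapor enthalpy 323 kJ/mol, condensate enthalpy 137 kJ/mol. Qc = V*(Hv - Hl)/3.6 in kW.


Qc = 424 * (323 - 137) / 3.6 = 424 * 186 / 3.6 = 21910

21910 kW


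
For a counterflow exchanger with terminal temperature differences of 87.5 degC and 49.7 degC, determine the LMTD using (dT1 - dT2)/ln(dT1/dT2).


LMTD = (dT1 - dT2) / ln(dT1/dT2)
= (87.5 - 49.7) / ln(87.5 / 49.7) = 37.8 / 0.565634 = 66.83

66.83 degC


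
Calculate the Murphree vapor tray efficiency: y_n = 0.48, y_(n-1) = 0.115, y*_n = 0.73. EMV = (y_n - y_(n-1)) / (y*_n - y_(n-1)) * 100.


Murphree vapor efficiency: EMV = (y_n - y_(n-1)) / (y*_n - y_(n-1)) * 100
EMV = (0.48 - 0.115) / (0.73 - 0.115) * 100 = 0.365 / 0.615 * 100 = 59.35

59.35 %


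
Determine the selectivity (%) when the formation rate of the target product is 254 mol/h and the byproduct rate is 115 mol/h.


Selectivity = desired / (desired + undesired) * 100
Total products = 254 + 115 = 369 mol/h
S = 254 / 369 * 100
= 0.6883 * 100
= 68.83 %

68.83 %


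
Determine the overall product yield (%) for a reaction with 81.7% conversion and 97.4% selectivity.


Overall yield = conversion (%) * selectivity (%) / 100
Conversion = 81.7%, Selectivity = 97.4%
Y = 81.7 * 97.4 / 100
= 79.5758 %

79.5758 %


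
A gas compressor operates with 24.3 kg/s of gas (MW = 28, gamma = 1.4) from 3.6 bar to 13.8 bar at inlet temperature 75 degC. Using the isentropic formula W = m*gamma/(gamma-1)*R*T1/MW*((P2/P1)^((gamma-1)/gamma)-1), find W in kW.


Isentropic work: W = m*(gamma/(gamma-1))*(R*T1/MW)*((P2/P1)^((gamma-1)/gamma) - 1)
T1 = 75 + 273.15 = 348.15 K
Pressure ratio = 13.8 / 3.6 = 3.83333
Exponent = (1.4 - 1)/1.4 = 0.285714
(P2/P1)^exp - 1 = 3.83333^0.285714 - 1 = 0.468033
W = 24.3 * 1.4 / 0.4 * 8.314 * 348.15 / 28 * 0.468033 = 4115

4115 kW


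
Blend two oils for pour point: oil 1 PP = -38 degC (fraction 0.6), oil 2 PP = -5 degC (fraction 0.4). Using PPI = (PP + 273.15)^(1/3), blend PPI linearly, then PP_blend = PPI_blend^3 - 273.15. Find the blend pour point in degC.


PPI_1 = (-38 + 273.15)^(1/3) = 6.172318
PPI_2 = (-5 + 273.15)^(1/3) = 6.448508
PPI_blend = 0.6 * 6.172318 + 0.4 * 6.448508 = 6.282794
PP_blend = 6.282794^3 - 273.15 = 248.0039 - 273.15 = -25.15

-25.15 degC


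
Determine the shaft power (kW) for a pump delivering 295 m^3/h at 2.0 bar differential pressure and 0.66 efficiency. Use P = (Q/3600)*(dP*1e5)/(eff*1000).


Q = 295 / 3600 = 0.0819444 m^3/s
P = 0.0819444 * (2.0 * 1e5) / 0.66 / 1000 = 24.83

24.83 kW


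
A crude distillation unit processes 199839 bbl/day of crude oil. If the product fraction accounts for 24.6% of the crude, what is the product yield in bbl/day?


Crude throughput = 199839 bbl/day
Fraction yield = 24.6%
yield = throughput * fraction / 100
yield = 199839 * 24.6 / 100 = 49160.394

49160.394 bbl/day


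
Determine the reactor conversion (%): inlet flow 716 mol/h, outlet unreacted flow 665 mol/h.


X = (F_in - F_out) / F_in * 100
Moles reacted = 716 - 665 = 51
X = 51 / 716 * 100
= 0.07123 * 100
= 7.123 %

7.123 %


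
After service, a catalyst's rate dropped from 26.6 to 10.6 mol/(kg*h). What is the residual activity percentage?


Activity (%) = (rate_used / rate_fresh) * 100
rate_used = 10.6, rate_fresh = 26.6
= (10.6 / 26.6) * 100
= 0.3985 * 100 = 39.85

39.85 %


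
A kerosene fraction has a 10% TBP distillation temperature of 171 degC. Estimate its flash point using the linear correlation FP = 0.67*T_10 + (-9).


FP = 0.67 * 171 + (-9) = 105.57

105.57 degC


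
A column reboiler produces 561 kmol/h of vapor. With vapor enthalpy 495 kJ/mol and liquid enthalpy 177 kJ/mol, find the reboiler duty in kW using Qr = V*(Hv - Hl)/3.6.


Qr = 561 * (495 - 177) / 3.6 = 561 * 318 / 3.6 = 49560

49560 kW


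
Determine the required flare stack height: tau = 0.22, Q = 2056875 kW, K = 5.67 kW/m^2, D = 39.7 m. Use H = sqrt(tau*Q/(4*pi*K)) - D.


tau*Q/(4*pi*K) = 0.22 * 2056875 / (4 * pi * 5.67) = 6350.93
sqrt(6350.93) = 79.6927
H = 79.6927 - 39.7 = 39.99

39.99 m


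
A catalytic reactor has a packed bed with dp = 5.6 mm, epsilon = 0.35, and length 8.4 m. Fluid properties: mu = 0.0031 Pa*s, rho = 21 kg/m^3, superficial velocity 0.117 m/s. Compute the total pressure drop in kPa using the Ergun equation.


dp = 5.6 mm = 0.0056 m
Viscous term = 150*0.0031*0.117*(1-0.35)^2 / (0.0056^2*0.35^3) = 17095.6
Inertial term = 1.75*21*0.117^2*(1-0.35) / (0.0056*0.35^3) = 1361.92
dP/L = 17095.6 + 1361.92 = 18457.5 Pa/m
dP = 18457.5 * 8.4 / 1000 = 155.0 kPa

155.0 kPa


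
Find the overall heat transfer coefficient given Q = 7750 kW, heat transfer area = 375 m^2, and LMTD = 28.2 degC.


From Q = U*A*LMTD, U = Q / (A * LMTD)
U = 7750 / (375 * 28.2) = 7750 / 10575 = 0.7329

0.7329 kW/(m^2*K)


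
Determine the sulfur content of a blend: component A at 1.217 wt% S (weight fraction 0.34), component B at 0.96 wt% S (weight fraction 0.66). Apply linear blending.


Linear sulfur blending: S_blend = x1*S1 + x2*S2
Contribution 1: 0.34 * 1.217 = 0.41378 wt%
Contribution 2: 0.66 * 0.96 = 0.6336 wt%
S_blend = 0.41378 + 0.6336 = 1.04738

1.04738 wt%


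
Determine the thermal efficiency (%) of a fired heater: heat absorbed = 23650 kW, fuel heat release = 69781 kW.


Furnace efficiency = Q_absorbed / Q_fuel * 100
= 23650 / 69781 * 100 = 33.89

33.89 %


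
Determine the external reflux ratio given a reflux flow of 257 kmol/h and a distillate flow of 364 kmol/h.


Reflux ratio definition: R = L / D (liquid returned / distillate withdrawn)
L = 257 kmol/h, D = 364 kmol/h
R = 257 / 364 = 0.7060

0.7060


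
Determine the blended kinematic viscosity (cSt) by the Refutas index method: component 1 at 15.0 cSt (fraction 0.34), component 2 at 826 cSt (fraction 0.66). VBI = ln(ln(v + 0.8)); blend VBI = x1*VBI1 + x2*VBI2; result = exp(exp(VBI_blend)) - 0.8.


Refutas method: VBN_i = 14.534*ln(ln(visc_i + 0.8)) + 10.975, blended linearly by mass fraction; since VBN is linear in VBI_i = ln(ln(visc_i + 0.8)) and the fractions sum to 1, blend VBI directly: visc = exp(exp(VBI_blend)) - 0.8
VBI_1 = ln(ln(15.0 + 0.8)) = 1.01523
VBI_2 = ln(ln(826 + 0.8)) = 1.90473
VBI_blend = 0.34 * 1.01523 + 0.66 * 1.90473 = 1.6023
visc_blend = exp(exp(1.6023)) - 0.8 = 142.4

142.4 cSt


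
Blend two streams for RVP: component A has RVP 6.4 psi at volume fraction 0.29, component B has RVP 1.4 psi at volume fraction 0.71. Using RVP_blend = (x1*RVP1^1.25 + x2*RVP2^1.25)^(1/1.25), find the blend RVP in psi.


Chevron index: RVP_blend = (sum xi*RVPi^1.25)^(1/1.25)
RVP^1.25 terms: 0.29 * 6.4^1.25 + 0.71 * 1.4^1.25 = 4.03328
RVP_blend = 4.03328^(1/1.25) = 3.052

3.052 psi


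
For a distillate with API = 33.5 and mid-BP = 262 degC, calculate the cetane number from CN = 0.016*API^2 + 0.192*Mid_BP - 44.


CN = 0.016 * 33.5^2 + 0.192 * 262 - 44
CN = 17.956 + 50.304 - 44 = 24.26

24.26


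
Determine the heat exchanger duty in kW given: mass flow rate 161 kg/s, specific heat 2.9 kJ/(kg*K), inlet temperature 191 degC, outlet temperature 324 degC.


Q = m_dot * cp * delta_T
delta_T = 324 - 191 = 133 K
Q = 161 * 2.9 * 133
= 466.9 * 133
= 62097.7 kW

62097.7 kW


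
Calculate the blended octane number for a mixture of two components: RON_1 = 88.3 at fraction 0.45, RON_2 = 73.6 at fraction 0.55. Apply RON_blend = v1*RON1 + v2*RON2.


Linear blending: RON_blend = sum(vi * RONi)
Contribution 1: 0.45 * 88.3 = 39.735
Contribution 2: 0.55 * 73.6 = 40.48
RON_blend = 39.735 + 40.48 = 80.215

80.215


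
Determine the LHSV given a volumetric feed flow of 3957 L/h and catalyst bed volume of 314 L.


LHSV = volumetric feed rate / catalyst volume
= 3957 L/h / 314 L
= 12.60 h^-1

12.60 h^-1


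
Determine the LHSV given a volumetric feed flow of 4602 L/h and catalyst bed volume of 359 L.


LHSV = volumetric feed rate / catalyst volume
= 4602 L/h / 359 L
= 12.82 h^-1

12.82 h^-1


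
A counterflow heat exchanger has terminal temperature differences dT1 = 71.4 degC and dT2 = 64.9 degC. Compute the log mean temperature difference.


LMTD = (dT1 - dT2) / ln(dT1/dT2)
= (71.4 - 64.9) / ln(71.4 / 64.9) = 6.5 / 0.0954502 = 68.10

68.10 degC


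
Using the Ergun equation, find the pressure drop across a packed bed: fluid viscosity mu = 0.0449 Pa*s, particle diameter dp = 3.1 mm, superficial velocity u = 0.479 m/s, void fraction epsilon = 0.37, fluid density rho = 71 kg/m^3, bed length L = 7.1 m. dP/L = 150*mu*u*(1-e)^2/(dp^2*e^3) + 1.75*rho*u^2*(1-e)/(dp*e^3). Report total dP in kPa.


dp = 3.1 mm = 0.0031 m
Viscous term = 150*0.0449*0.479*(1-0.37)^2 / (0.0031^2*0.37^3) = 2630420
Inertial term = 1.75*71*0.479^2*(1-0.37) / (0.0031*0.37^3) = 114378
dP/L = 2630420 + 114378 = 2744800 Pa/m
dP = 2744800 * 7.1 / 1000 = 19490 kPa

19490 kPa


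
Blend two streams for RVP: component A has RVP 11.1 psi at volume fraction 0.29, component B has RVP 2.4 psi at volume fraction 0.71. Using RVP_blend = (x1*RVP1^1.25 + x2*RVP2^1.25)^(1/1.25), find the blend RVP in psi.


Chevron index: RVP_blend = (sum xi*RVPi^1.25)^(1/1.25)
RVP^1.25 terms: 0.29 * 11.1^1.25 + 0.71 * 2.4^1.25 = 7.9965
RVP_blend = 7.9965^(1/1.25) = 5.276

5.276 psi


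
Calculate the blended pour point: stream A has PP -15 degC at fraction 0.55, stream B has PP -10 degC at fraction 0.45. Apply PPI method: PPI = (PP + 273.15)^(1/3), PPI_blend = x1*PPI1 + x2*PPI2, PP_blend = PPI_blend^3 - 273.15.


PPI_1 = (-15 + 273.15)^(1/3) = 6.36733
PPI_2 = (-10 + 273.15)^(1/3) = 6.408176
PPI_blend = 0.55 * 6.36733 + 0.45 * 6.408176 = 6.385711
PP_blend = 6.385711^3 - 273.15 = 260.3921 - 273.15 = -12.76

-12.76 degC


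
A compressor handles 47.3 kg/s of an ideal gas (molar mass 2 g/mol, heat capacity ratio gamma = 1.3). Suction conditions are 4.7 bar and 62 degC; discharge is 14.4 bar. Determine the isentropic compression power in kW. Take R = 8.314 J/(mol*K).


Isentropic work: W = m*(gamma/(gamma-1))*(R*T1/MW)*((P2/P1)^((gamma-1)/gamma) - 1)
T1 = 62 + 273.15 = 335.15 K
Pressure ratio = 14.4 / 4.7 = 3.06383
Exponent = (1.3 - 1)/1.3 = 0.230769
(P2/P1)^exp - 1 = 3.06383^0.230769 - 1 = 0.294836
W = 47.3 * 1.3 / 0.3 * 8.314 * 335.15 / 2 * 0.294836 = 84190

84190 kW
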